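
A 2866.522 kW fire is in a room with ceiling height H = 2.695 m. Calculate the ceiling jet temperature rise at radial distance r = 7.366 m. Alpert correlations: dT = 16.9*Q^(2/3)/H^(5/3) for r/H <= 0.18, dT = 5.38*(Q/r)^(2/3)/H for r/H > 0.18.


r/H = 7.366 / 2.695 = 2.7332
r/H > 0.18, so dT = 5.38*(Q/r)^(2/3)/H
Q/r = 389.16
(Q/r)^(2/3) = 53.303
dT = 5.38 * 53.303 / 2.695 = 106.41 K

106.41 K


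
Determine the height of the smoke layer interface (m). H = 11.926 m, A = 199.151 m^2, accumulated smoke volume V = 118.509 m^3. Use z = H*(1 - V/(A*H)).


V/(A*H) = 0.049897
1 - 0.049897 = 0.95010
z = 11.926 * 0.95010 = 11.331 m

11.331 m


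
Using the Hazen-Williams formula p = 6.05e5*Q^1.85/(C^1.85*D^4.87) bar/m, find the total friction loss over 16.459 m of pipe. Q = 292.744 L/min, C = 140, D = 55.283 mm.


Q^1.85 = 36560
C^1.85 = 9339.8
D^4.87 = 3.0649e+08
p/m = 0.0077268 bar/m
p_total = 0.0077268 * 16.459 = 0.12718 bar

0.12718 bar


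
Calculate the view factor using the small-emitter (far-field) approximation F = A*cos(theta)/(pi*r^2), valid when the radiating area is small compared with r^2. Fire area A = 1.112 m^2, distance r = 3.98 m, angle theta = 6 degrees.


cos(6 deg) = 0.99452
pi*r^2 = 49.764
F = 1.112 * 0.99452 / 49.764 = 0.022223

0.022223


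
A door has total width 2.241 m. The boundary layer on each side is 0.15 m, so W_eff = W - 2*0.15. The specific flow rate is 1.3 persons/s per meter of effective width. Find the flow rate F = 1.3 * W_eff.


W_eff = 2.241 - 0.30 = 1.941 m
F = 1.3 * 1.941 = 2.5233 persons/s

2.5233 persons/s


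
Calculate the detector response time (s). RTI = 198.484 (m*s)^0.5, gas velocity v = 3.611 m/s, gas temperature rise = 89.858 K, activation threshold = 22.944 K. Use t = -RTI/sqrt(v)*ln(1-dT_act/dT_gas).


dT_act/dT_gas = 0.25534
ln(1 - 0.25534) = -0.29482
t = -198.484 / sqrt(3.611) * -0.29482 = 30.794 s

30.794 s


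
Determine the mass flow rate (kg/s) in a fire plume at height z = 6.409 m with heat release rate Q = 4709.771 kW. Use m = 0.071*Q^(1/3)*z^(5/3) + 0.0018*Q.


Q^(1/3) = 16.762
z^(5/3) = 22.113
First term = 0.071 * 16.762 * 22.113 = 26.317
Second term = 0.0018 * 4709.771 = 8.4776
m = 34.795 kg/s

34.795 kg/s


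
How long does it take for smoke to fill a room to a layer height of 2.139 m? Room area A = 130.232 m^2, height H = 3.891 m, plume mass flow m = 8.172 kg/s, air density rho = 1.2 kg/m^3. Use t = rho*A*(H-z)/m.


H - z = 1.752 m
t = 1.2 * 130.232 * 1.752 / 8.172 = 33.505 s

33.505 s


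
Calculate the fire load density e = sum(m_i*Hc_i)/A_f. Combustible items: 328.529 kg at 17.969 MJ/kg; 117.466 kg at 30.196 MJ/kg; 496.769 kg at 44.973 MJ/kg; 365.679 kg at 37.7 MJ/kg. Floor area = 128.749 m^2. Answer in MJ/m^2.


Total energy = 328.529*17.969 + 117.466*30.196 + 496.769*44.973 + 365.679*37.7
= 5903.338 + 3547.003 + 22341.19 + 13786.10
= 45577.63 MJ
e = 45577.63 / 128.749 = 354.00 MJ/m^2

354.00 MJ/m^2


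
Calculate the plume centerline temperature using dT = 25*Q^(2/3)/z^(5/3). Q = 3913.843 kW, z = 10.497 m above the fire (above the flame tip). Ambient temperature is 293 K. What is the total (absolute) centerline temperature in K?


Q^(2/3) = 248.35
z^(5/3) = 50.324
dT = 25 * 248.35 / 50.324 = 123.38 K
T = 293 + 123.38 = 416.38 K

416.38 K


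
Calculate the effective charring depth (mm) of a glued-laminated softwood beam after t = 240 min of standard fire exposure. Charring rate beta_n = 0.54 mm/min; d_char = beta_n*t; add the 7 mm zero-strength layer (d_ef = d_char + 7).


d_char = 0.54 * 240 = 129.6 mm
d_ef = 129.6 + 1.0*7 = 136.6 mm

136.6 mm


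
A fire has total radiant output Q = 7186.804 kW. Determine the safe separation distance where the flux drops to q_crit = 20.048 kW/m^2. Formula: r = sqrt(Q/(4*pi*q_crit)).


4*pi*q_crit = 251.93
Q/(4*pi*q_crit) = 28.527
r = sqrt(28.527) = 5.3411 m

5.3411 m


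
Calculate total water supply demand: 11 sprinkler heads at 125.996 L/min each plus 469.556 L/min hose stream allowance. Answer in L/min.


Sprinkler demand = 11 * 125.996 = 1385.956 L/min
Total = 1385.956 + 469.556 = 1855.512 L/min

1855.512 L/min


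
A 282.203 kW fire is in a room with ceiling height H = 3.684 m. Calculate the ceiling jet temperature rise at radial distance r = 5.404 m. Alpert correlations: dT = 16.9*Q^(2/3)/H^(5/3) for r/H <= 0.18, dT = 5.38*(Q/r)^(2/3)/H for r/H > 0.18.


r/H = 5.404 / 3.684 = 1.4669
r/H > 0.18, so dT = 5.38*(Q/r)^(2/3)/H
Q/r = 52.221
(Q/r)^(2/3) = 13.971
dT = 5.38 * 13.971 / 3.684 = 20.403 K

20.403 K


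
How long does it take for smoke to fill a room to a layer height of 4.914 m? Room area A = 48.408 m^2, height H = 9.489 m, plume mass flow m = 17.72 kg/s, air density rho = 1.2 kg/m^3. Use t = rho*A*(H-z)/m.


H - z = 4.575 m
t = 1.2 * 48.408 * 4.575 / 17.72 = 14.998 s

14.998 s


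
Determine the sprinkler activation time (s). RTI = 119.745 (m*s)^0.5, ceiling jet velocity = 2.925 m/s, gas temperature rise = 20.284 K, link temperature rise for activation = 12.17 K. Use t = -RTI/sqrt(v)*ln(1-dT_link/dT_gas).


dT_link/dT_gas = 0.59998
ln(1 - 0.59998) = -0.91624
t = -119.745 / sqrt(2.925) * -0.91624 = 64.151 s

64.151 s


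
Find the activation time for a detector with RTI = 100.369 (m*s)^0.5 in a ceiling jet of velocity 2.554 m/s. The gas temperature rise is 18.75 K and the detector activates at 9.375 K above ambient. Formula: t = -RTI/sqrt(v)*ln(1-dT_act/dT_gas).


dT_act/dT_gas = 0.5
ln(1 - 0.5) = -0.69315
t = -100.369 / sqrt(2.554) * -0.69315 = 43.533 s

43.533 s


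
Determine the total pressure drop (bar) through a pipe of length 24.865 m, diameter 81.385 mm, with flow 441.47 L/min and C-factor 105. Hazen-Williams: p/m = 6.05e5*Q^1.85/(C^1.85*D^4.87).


Q^1.85 = 78175
C^1.85 = 5485.3
D^4.87 = 2.0154e+09
p/m = 0.0042783 bar/m
p_total = 0.0042783 * 24.865 = 0.10638 bar

0.10638 bar


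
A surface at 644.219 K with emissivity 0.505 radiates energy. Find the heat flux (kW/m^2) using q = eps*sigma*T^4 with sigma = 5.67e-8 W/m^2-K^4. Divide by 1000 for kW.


T^4 = 1.7224e+11
q = 0.505 * 5.67e-8 * 1.7224e+11 / 1000 = 4.9318 kW/m^2

4.9318 kW/m^2


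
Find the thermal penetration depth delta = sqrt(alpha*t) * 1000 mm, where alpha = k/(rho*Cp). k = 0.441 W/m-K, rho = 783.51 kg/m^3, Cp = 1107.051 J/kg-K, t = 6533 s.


alpha = 0.441 / (783.51 * 1107.051) = 5.0842e-07 m^2/s
alpha * t = 0.0033215
delta = sqrt(0.0033215) * 1000 = 57.633 mm

57.633 mm


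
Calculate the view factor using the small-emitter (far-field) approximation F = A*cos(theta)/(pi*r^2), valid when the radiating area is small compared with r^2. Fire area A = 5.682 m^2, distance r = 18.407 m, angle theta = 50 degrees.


cos(50 deg) = 0.64279
pi*r^2 = 1064.4
F = 5.682 * 0.64279 / 1064.4 = 0.0034313

0.0034313


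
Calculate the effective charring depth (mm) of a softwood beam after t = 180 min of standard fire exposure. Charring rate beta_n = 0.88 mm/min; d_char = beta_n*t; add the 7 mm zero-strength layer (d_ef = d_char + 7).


d_char = 0.88 * 180 = 158.4 mm
d_ef = 158.4 + 1.0*7 = 165.4 mm

165.4 mm


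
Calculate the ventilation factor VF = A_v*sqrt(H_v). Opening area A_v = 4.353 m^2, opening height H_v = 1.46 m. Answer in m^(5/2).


sqrt(H_v) = 1.2083
VF = 4.353 * 1.2083 = 5.2597 m^(5/2)

5.2597 m^(5/2)


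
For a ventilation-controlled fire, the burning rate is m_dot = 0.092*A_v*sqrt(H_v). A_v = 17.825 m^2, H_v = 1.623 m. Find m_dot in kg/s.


sqrt(H_v) = 1.2740
m_dot = 0.092 * 17.825 * 1.2740 = 2.0892 kg/s

2.0892 kg/s


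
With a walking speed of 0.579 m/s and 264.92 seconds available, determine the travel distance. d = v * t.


d = 0.579 * 264.92 = 153.39 m

153.39 m


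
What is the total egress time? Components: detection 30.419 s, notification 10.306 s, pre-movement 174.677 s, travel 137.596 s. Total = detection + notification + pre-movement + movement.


Total = 30.419 + 10.306 + 174.677 + 137.596 = 352.998 s

352.998 s


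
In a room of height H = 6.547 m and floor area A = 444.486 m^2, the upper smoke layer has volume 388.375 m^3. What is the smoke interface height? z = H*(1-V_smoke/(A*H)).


V/(A*H) = 0.13346
1 - 0.13346 = 0.86654
z = 6.547 * 0.86654 = 5.6732 m

5.6732 m


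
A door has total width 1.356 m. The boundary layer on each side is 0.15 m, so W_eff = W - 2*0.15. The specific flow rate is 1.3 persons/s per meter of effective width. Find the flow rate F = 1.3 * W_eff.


W_eff = 1.356 - 0.30 = 1.056 m
F = 1.3 * 1.056 = 1.3728 persons/s

1.3728 persons/s


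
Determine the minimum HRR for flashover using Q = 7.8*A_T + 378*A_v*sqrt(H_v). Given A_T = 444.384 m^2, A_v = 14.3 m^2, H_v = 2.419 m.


7.8*A_T = 3466.2
sqrt(H_v) = 1.5553
378*A_v*sqrt(H_v) = 8407.1
Q = 3466.2 + 8407.1 = 11873 kW

11873 kW


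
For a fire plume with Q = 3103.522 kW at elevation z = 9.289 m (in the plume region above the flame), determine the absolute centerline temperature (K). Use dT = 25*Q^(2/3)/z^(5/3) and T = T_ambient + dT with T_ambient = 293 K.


Q^(2/3) = 212.77
z^(5/3) = 41.047
dT = 25 * 212.77 / 41.047 = 129.59 K
T = 293 + 129.59 = 422.59 K

422.59 K


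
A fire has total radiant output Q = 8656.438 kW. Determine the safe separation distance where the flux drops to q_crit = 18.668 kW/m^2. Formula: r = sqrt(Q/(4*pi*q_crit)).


4*pi*q_crit = 234.59
Q/(4*pi*q_crit) = 36.900
r = sqrt(36.900) = 6.0746 m

6.0746 m


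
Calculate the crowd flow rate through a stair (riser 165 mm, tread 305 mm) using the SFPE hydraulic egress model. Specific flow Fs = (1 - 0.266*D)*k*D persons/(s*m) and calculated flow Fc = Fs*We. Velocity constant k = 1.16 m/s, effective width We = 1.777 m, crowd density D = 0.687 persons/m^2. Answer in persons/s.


1 - 0.266*D = 1 - 0.266*0.687 = 0.81726
Fs = 0.81726 * 1.16 * 0.687 = 0.65129 persons/(s*m)
Fc = 0.65129 * 1.777 = 1.1573 persons/s

1.1573 persons/s


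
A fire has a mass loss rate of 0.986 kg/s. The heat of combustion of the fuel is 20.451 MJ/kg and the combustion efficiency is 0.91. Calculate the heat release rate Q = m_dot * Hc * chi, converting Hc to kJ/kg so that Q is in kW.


Hc = 20.451 MJ/kg = 20.451 * 1000 kJ/kg = 20451 kJ/kg
Q = 0.986 kg/s * 20451 kJ/kg * 0.91 = 18350 kW

18350 kW


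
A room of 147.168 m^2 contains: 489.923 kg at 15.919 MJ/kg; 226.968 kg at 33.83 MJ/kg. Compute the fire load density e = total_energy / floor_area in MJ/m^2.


Total energy = 489.923*15.919 + 226.968*33.83
= 7799.084 + 7678.327
= 15477.41 MJ
e = 15477.41 / 147.168 = 105.17 MJ/m^2

105.17 MJ/m^2


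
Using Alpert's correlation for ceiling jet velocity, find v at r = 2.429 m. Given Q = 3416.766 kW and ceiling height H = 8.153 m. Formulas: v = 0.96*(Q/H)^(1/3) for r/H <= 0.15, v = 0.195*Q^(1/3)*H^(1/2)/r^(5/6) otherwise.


r/H = 2.429 / 8.153 = 0.29793
r/H > 0.15, so v = 0.195*Q^(1/3)*H^(1/2)/r^(5/6)
Q^(1/3) = 15.062
H^(1/2) = 2.8553
r^(5/6) = 2.0950
v = 0.195 * 15.062 * 2.8553 / 2.0950 = 4.0029 m/s

4.0029 m/s


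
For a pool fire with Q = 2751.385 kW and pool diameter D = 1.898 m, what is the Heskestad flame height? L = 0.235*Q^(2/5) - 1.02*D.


Q^(2/5) = 23.759
0.235 * Q^(2/5) = 5.5833
1.02 * D = 1.9360
L = 3.6473 m

3.6473 m


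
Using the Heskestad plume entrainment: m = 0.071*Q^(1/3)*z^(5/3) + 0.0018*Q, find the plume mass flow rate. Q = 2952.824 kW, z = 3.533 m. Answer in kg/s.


Q^(1/3) = 14.346
z^(5/3) = 8.1954
First term = 0.071 * 14.346 * 8.1954 = 8.3479
Second term = 0.0018 * 2952.824 = 5.3151
m = 13.663 kg/s

13.663 kg/s


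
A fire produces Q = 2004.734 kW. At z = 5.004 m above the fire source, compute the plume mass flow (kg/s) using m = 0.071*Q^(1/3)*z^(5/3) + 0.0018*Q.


Q^(1/3) = 12.609
z^(5/3) = 14.640
First term = 0.071 * 12.609 * 14.640 = 13.106
Second term = 0.0018 * 2004.734 = 3.6085
m = 16.715 kg/s

16.715 kg/s


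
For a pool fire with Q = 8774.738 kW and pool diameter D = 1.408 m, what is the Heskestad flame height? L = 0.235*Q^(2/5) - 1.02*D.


Q^(2/5) = 37.783
0.235 * Q^(2/5) = 8.8789
1.02 * D = 1.4362
L = 7.4428 m

7.4428 m


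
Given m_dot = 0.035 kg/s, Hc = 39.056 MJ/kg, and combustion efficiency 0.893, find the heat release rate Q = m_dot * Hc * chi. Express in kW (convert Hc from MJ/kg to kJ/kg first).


Hc = 39.056 MJ/kg = 39.056 * 1000 kJ/kg = 39056 kJ/kg
Q = 0.035 kg/s * 39056 kJ/kg * 0.893 = 1220.7 kW

1220.7 kW


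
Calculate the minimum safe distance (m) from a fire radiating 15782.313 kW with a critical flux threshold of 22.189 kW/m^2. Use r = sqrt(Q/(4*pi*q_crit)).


4*pi*q_crit = 278.84
Q/(4*pi*q_crit) = 56.601
r = sqrt(56.601) = 7.5234 m

7.5234 m


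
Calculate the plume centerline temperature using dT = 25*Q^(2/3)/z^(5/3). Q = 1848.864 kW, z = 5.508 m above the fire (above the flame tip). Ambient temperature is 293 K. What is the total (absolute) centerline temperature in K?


Q^(2/3) = 150.64
z^(5/3) = 17.179
dT = 25 * 150.64 / 17.179 = 219.22 K
T = 293 + 219.22 = 512.22 K

512.22 K


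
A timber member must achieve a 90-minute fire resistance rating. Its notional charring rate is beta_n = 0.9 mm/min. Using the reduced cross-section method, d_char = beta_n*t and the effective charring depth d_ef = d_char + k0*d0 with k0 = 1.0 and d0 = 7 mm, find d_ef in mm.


d_char = 0.9 * 90 = 81 mm
d_ef = 81 + 1.0*7 = 88 mm

88 mm


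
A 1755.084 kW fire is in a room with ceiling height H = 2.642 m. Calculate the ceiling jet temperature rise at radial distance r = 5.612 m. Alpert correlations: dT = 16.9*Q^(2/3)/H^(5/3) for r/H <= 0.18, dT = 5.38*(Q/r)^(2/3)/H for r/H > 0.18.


r/H = 5.612 / 2.642 = 2.1241
r/H > 0.18, so dT = 5.38*(Q/r)^(2/3)/H
Q/r = 312.74
(Q/r)^(2/3) = 46.074
dT = 5.38 * 46.074 / 2.642 = 93.822 K

93.822 K


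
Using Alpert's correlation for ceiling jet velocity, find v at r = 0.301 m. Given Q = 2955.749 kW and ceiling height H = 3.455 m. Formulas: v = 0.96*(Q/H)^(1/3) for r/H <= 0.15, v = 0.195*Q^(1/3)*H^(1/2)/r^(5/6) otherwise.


r/H = 0.301 / 3.455 = 0.087120
r/H <= 0.15, so v = 0.96*(Q/H)^(1/3)
Q/H = 855.50
(Q/H)^(1/3) = 9.4931
v = 0.96 * 9.4931 = 9.1133 m/s

9.1133 m/s


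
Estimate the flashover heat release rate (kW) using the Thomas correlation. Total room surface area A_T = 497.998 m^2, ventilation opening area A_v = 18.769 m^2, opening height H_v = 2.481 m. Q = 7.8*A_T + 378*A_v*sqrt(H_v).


7.8*A_T = 3884.4
sqrt(H_v) = 1.5751
378*A_v*sqrt(H_v) = 11175
Q = 3884.4 + 11175 = 15059 kW

15059 kW


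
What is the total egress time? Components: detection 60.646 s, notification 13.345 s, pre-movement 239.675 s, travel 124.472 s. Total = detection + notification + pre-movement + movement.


Total = 60.646 + 13.345 + 239.675 + 124.472 = 438.138 s

438.138 s


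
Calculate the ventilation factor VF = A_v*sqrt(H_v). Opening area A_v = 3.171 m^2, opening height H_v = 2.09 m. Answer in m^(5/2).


sqrt(H_v) = 1.4457
VF = 3.171 * 1.4457 = 4.5843 m^(5/2)

4.5843 m^(5/2)


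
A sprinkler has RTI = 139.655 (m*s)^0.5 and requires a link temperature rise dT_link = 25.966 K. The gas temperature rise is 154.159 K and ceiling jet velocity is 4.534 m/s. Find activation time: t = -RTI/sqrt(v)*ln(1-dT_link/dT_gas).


dT_link/dT_gas = 0.16844
ln(1 - 0.16844) = -0.18445
t = -139.655 / sqrt(4.534) * -0.18445 = 12.097 s

12.097 s


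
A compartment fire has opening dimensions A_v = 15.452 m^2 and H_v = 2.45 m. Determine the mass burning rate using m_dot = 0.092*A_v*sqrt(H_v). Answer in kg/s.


sqrt(H_v) = 1.5652
m_dot = 0.092 * 15.452 * 1.5652 = 2.2251 kg/s

2.2251 kg/s


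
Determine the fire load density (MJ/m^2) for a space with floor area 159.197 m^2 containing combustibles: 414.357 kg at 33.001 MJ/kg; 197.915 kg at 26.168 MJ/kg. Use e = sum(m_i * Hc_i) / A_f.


Total energy = 414.357*33.001 + 197.915*26.168
= 13674.20 + 5179.040
= 18853.24 MJ
e = 18853.24 / 159.197 = 118.43 MJ/m^2

118.43 MJ/m^2


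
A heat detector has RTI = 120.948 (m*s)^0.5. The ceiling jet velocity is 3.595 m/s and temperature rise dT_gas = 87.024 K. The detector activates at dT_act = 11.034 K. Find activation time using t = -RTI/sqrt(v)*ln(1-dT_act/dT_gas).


dT_act/dT_gas = 0.12679
ln(1 - 0.12679) = -0.13558
t = -120.948 / sqrt(3.595) * -0.13558 = 8.6487 s

8.6487 s


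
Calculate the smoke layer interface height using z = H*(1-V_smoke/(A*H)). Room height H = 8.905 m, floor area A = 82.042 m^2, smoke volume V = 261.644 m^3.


V/(A*H) = 0.35813
1 - 0.35813 = 0.64187
z = 8.905 * 0.64187 = 5.7159 m

5.7159 m


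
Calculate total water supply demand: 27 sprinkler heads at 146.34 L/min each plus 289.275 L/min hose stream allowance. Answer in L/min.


Sprinkler demand = 27 * 146.34 = 3951.18 L/min
Total = 3951.18 + 289.275 = 4240.455 L/min

4240.455 L/min


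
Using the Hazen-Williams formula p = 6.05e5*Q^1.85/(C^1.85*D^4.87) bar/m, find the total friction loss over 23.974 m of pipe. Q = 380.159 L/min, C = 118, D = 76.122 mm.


Q^1.85 = 59284
C^1.85 = 6807.4
D^4.87 = 1.4553e+09
p/m = 0.0036204 bar/m
p_total = 0.0036204 * 23.974 = 0.086795 bar

0.086795 bar


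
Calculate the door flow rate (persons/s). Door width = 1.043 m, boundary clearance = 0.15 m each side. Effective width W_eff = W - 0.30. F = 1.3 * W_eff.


W_eff = 1.043 - 0.30 = 0.743 m
F = 1.3 * 0.743 = 0.96590 persons/s

0.96590 persons/s


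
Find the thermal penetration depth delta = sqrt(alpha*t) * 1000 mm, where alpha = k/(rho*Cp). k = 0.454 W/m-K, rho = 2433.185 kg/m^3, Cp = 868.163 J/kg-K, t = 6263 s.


alpha = 0.454 / (2433.185 * 868.163) = 2.1492e-07 m^2/s
alpha * t = 0.0013461
delta = sqrt(0.0013461) * 1000 = 36.689 mm

36.689 mm


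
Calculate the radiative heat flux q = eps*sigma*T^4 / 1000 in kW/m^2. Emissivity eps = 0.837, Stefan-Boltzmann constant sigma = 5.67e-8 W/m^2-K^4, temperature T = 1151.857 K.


T^4 = 1.7603e+12
q = 0.837 * 5.67e-8 * 1.7603e+12 / 1000 = 83.542 kW/m^2

83.542 kW/m^2


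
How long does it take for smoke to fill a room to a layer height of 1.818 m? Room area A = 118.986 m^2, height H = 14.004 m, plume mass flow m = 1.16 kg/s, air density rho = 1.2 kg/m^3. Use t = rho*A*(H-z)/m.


H - z = 12.186 m
t = 1.2 * 118.986 * 12.186 / 1.16 = 1500.0 s

1500.0 s


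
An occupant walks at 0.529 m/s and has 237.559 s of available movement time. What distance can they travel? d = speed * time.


d = 0.529 * 237.559 = 125.67 m

125.67 m


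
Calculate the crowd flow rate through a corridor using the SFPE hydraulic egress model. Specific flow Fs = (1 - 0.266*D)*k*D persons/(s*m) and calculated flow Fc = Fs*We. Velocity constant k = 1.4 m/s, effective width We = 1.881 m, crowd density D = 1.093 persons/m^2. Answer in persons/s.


1 - 0.266*D = 1 - 0.266*1.093 = 0.70926
Fs = 0.70926 * 1.4 * 1.093 = 1.0853 persons/(s*m)
Fc = 1.0853 * 1.881 = 2.0415 persons/s

2.0415 persons/s


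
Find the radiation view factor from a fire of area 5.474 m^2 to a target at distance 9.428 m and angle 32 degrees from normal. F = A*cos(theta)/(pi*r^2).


cos(32 deg) = 0.84805
pi*r^2 = 279.25
F = 5.474 * 0.84805 / 279.25 = 0.016624

0.016624


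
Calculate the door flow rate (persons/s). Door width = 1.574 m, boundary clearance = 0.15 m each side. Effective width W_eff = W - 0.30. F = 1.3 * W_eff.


W_eff = 1.574 - 0.30 = 1.274 m
F = 1.3 * 1.274 = 1.6562 persons/s

1.6562 persons/s


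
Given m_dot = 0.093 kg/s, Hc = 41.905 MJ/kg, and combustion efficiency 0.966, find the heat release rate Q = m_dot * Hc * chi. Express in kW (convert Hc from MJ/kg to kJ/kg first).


Hc = 41.905 MJ/kg = 41.905 * 1000 kJ/kg = 41905 kJ/kg
Q = 0.093 kg/s * 41905 kJ/kg * 0.966 = 3764.7 kW

3764.7 kW


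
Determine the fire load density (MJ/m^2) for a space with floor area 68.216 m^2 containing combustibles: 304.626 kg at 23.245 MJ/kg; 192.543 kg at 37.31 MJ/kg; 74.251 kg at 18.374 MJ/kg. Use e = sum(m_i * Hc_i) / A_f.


Total energy = 304.626*23.245 + 192.543*37.31 + 74.251*18.374
= 7081.031 + 7183.779 + 1364.288
= 15629.10 MJ
e = 15629.10 / 68.216 = 229.11 MJ/m^2

229.11 MJ/m^2


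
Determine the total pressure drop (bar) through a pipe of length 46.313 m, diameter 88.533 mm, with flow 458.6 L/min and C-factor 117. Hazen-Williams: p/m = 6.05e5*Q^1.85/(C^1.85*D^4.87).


Q^1.85 = 83879
C^1.85 = 6701.1
D^4.87 = 3.0367e+09
p/m = 0.0024938 bar/m
p_total = 0.0024938 * 46.313 = 0.11550 bar

0.11550 bar


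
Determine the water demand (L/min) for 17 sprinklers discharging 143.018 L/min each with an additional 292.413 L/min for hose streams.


Sprinkler demand = 17 * 143.018 = 2431.306 L/min
Total = 2431.306 + 292.413 = 2723.719 L/min

2723.719 L/min


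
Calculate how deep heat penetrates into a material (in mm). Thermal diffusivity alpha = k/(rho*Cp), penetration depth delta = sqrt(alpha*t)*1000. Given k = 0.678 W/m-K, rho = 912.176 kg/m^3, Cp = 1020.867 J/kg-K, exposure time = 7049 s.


alpha = 0.678 / (912.176 * 1020.867) = 7.2808e-07 m^2/s
alpha * t = 0.0051323
delta = sqrt(0.0051323) * 1000 = 71.640 mm

71.640 mm


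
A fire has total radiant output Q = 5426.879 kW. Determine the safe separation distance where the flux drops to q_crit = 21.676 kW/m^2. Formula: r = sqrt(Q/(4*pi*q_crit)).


4*pi*q_crit = 272.39
Q/(4*pi*q_crit) = 19.923
r = sqrt(19.923) = 4.4636 m

4.4636 m


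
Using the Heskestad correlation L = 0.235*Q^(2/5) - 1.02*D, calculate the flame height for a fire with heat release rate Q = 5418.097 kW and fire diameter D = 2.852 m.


Q^(2/5) = 31.156
0.235 * Q^(2/5) = 7.3216
1.02 * D = 2.9090
L = 4.4126 m

4.4126 m


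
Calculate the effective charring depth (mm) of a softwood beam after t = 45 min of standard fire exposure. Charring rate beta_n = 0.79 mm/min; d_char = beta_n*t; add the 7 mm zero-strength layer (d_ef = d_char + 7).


d_char = 0.79 * 45 = 35.55 mm
d_ef = 35.55 + 1.0*7 = 42.55 mm

42.55 mm


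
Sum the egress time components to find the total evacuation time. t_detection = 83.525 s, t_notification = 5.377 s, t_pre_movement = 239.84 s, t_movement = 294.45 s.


Total = 83.525 + 5.377 + 239.84 + 294.45 = 623.192 s

623.192 s


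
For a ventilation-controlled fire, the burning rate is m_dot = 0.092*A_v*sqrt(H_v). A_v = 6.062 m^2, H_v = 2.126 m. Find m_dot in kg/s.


sqrt(H_v) = 1.4581
m_dot = 0.092 * 6.062 * 1.4581 = 0.81318 kg/s

0.81318 kg/s


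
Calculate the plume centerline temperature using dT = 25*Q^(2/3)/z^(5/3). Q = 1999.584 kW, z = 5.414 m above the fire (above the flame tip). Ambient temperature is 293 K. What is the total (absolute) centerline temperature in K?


Q^(2/3) = 158.72
z^(5/3) = 16.693
dT = 25 * 158.72 / 16.693 = 237.70 K
T = 293 + 237.70 = 530.70 K

530.70 K


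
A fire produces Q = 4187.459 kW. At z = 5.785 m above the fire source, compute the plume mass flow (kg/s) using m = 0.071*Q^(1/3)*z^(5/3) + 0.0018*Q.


Q^(1/3) = 16.118
z^(5/3) = 18.643
First term = 0.071 * 16.118 * 18.643 = 21.334
Second term = 0.0018 * 4187.459 = 7.5374
m = 28.872 kg/s

28.872 kg/s


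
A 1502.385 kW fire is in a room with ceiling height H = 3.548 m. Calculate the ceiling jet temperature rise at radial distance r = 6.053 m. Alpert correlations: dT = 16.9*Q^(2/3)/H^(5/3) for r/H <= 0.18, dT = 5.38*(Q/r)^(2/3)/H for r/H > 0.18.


r/H = 6.053 / 3.548 = 1.7060
r/H > 0.18, so dT = 5.38*(Q/r)^(2/3)/H
Q/r = 248.21
(Q/r)^(2/3) = 39.495
dT = 5.38 * 39.495 / 3.548 = 59.888 K

59.888 K


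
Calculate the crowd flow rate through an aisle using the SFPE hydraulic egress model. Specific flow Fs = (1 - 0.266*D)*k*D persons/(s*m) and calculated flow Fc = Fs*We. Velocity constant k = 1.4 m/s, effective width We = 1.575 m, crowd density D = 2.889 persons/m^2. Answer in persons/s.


1 - 0.266*D = 1 - 0.266*2.889 = 0.23153
Fs = 0.23153 * 1.4 * 2.889 = 0.93643 persons/(s*m)
Fc = 0.93643 * 1.575 = 1.4749 persons/s

1.4749 persons/s


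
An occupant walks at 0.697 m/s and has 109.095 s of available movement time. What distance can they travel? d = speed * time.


d = 0.697 * 109.095 = 76.039 m

76.039 m


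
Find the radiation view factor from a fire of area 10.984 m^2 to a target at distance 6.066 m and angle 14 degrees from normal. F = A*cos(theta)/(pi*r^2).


cos(14 deg) = 0.97030
pi*r^2 = 115.60
F = 10.984 * 0.97030 / 115.60 = 0.092196

0.092196


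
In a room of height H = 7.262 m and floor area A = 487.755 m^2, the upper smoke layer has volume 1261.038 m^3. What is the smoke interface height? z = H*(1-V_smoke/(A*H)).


V/(A*H) = 0.35602
1 - 0.35602 = 0.64398
z = 7.262 * 0.64398 = 4.6766 m

4.6766 m


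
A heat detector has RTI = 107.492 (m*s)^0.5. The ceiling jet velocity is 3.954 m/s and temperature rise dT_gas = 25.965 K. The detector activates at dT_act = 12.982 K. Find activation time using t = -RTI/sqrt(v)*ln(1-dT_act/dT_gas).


dT_act/dT_gas = 0.49998
ln(1 - 0.49998) = -0.69311
t = -107.492 / sqrt(3.954) * -0.69311 = 37.468 s

37.468 s


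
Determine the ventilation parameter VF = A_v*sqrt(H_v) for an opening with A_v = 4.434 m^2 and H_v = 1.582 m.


sqrt(H_v) = 1.2578
VF = 4.434 * 1.2578 = 5.5770 m^(5/2)

5.5770 m^(5/2)


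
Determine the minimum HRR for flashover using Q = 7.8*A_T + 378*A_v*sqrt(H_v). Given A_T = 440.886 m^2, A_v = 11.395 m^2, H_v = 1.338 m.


7.8*A_T = 3438.9
sqrt(H_v) = 1.1567
378*A_v*sqrt(H_v) = 4982.3
Q = 3438.9 + 4982.3 = 8421.3 kW

8421.3 kW


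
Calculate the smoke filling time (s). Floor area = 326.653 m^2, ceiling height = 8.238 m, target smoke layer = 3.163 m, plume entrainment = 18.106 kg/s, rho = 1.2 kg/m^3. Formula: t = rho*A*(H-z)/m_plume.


H - z = 5.075 m
t = 1.2 * 326.653 * 5.075 / 18.106 = 109.87 s

109.87 s


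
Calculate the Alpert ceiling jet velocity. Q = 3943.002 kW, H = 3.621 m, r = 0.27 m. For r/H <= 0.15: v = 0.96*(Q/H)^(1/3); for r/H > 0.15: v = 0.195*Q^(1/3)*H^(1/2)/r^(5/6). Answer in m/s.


r/H = 0.27 / 3.621 = 0.074565
r/H <= 0.15, so v = 0.96*(Q/H)^(1/3)
Q/H = 1088.9
(Q/H)^(1/3) = 10.288
v = 0.96 * 10.288 = 9.8765 m/s

9.8765 m/s


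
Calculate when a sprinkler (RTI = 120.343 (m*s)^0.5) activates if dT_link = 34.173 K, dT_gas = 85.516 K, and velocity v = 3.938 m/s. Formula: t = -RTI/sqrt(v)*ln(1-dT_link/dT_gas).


dT_link/dT_gas = 0.39961
ln(1 - 0.39961) = -0.51017
t = -120.343 / sqrt(3.938) * -0.51017 = 30.939 s

30.939 s


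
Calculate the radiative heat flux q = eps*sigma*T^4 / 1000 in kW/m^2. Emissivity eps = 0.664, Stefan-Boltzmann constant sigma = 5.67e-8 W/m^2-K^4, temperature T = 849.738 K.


T^4 = 5.2136e+11
q = 0.664 * 5.67e-8 * 5.2136e+11 / 1000 = 19.629 kW/m^2

19.629 kW/m^2


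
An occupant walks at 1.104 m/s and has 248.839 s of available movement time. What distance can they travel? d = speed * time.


d = 1.104 * 248.839 = 274.72 m

274.72 m


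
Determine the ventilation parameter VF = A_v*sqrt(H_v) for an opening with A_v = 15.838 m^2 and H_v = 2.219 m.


sqrt(H_v) = 1.4896
VF = 15.838 * 1.4896 = 23.593 m^(5/2)

23.593 m^(5/2)


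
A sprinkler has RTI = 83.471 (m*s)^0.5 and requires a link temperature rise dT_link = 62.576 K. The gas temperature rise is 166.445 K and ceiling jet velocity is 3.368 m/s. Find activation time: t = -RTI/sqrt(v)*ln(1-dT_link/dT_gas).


dT_link/dT_gas = 0.37596
ln(1 - 0.37596) = -0.47153
t = -83.471 / sqrt(3.368) * -0.47153 = 21.447 s

21.447 s


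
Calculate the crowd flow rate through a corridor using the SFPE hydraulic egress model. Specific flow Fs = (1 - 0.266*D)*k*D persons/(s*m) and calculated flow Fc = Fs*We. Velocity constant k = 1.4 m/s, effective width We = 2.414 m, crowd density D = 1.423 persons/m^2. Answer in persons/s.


1 - 0.266*D = 1 - 0.266*1.423 = 0.62148
Fs = 0.62148 * 1.4 * 1.423 = 1.2381 persons/(s*m)
Fc = 1.2381 * 2.414 = 2.9888 persons/s

2.9888 persons/s


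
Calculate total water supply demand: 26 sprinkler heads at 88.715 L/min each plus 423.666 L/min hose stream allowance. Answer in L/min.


Sprinkler demand = 26 * 88.715 = 2306.59 L/min
Total = 2306.59 + 423.666 = 2730.256 L/min

2730.256 L/min


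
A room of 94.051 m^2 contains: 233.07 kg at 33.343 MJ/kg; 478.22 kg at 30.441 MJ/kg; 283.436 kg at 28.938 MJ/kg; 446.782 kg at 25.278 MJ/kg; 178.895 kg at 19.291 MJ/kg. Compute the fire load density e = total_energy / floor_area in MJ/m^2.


Total energy = 233.07*33.343 + 478.22*30.441 + 283.436*28.938 + 446.782*25.278 + 178.895*19.291
= 7771.253 + 14557.50 + 8202.071 + 11293.76 + 3451.063
= 45275.64 MJ
e = 45275.64 / 94.051 = 481.39 MJ/m^2

481.39 MJ/m^2


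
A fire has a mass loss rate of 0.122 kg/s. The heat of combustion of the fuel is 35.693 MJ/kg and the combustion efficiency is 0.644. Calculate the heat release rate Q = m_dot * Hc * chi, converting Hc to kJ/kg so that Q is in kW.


Hc = 35.693 MJ/kg = 35.693 * 1000 kJ/kg = 35693 kJ/kg
Q = 0.122 kg/s * 35693 kJ/kg * 0.644 = 2804.3 kW

2804.3 kW


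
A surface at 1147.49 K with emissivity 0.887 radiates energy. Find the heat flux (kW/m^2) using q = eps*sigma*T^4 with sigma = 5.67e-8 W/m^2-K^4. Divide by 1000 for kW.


T^4 = 1.7338e+12
q = 0.887 * 5.67e-8 * 1.7338e+12 / 1000 = 87.197 kW/m^2

87.197 kW/m^2


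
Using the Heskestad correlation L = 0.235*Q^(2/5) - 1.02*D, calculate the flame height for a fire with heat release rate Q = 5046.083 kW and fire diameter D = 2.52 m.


Q^(2/5) = 30.282
0.235 * Q^(2/5) = 7.1162
1.02 * D = 2.5704
L = 4.5458 m

4.5458 m


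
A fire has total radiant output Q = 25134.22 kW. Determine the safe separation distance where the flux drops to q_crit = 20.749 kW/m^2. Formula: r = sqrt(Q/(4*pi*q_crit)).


4*pi*q_crit = 260.74
Q/(4*pi*q_crit) = 96.396
r = sqrt(96.396) = 9.8181 m

9.8181 m


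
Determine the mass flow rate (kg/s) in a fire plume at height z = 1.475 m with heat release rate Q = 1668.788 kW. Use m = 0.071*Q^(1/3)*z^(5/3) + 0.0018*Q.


Q^(1/3) = 11.861
z^(5/3) = 1.9113
First term = 0.071 * 11.861 * 1.9113 = 1.6096
Second term = 0.0018 * 1668.788 = 3.0038
m = 4.6134 kg/s

4.6134 kg/s


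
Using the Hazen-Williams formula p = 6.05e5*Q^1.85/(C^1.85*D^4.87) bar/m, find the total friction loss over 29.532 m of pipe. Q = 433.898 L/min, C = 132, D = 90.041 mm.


Q^1.85 = 75712
C^1.85 = 8376.5
D^4.87 = 3.2970e+09
p/m = 0.0016586 bar/m
p_total = 0.0016586 * 29.532 = 0.048981 bar

0.048981 bar


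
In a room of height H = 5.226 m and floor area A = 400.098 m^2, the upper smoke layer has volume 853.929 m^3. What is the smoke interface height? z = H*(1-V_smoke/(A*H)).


V/(A*H) = 0.40840
1 - 0.40840 = 0.59160
z = 5.226 * 0.59160 = 3.0917 m

3.0917 m


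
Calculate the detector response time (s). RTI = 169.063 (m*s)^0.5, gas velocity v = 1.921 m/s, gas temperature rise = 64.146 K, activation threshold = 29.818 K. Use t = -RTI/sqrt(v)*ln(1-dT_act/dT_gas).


dT_act/dT_gas = 0.46485
ln(1 - 0.46485) = -0.62520
t = -169.063 / sqrt(1.921) * -0.62520 = 76.261 s

76.261 s


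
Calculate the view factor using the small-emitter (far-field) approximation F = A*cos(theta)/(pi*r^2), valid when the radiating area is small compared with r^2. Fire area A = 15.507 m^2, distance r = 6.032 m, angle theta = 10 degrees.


cos(10 deg) = 0.98481
pi*r^2 = 114.31
F = 15.507 * 0.98481 / 114.31 = 0.13360

0.13360


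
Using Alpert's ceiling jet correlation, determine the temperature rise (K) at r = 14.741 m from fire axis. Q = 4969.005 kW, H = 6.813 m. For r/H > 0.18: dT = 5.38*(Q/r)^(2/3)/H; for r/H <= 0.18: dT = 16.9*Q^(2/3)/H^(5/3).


r/H = 14.741 / 6.813 = 2.1637
r/H > 0.18, so dT = 5.38*(Q/r)^(2/3)/H
Q/r = 337.09
(Q/r)^(2/3) = 48.435
dT = 5.38 * 48.435 / 6.813 = 38.248 K

38.248 K


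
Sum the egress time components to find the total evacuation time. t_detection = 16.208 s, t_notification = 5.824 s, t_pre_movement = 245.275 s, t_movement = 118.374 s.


Total = 16.208 + 5.824 + 245.275 + 118.374 = 385.681 s

385.681 s


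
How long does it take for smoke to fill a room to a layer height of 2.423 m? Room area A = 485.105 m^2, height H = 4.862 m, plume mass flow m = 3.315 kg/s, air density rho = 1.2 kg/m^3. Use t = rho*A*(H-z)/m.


H - z = 2.439 m
t = 1.2 * 485.105 * 2.439 / 3.315 = 428.30 s

428.30 s


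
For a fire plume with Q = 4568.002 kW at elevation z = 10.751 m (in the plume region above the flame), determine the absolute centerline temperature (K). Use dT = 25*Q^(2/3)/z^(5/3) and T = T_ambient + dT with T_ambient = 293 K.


Q^(2/3) = 275.31
z^(5/3) = 52.370
dT = 25 * 275.31 / 52.370 = 131.42 K
T = 293 + 131.42 = 424.42 K

424.42 K


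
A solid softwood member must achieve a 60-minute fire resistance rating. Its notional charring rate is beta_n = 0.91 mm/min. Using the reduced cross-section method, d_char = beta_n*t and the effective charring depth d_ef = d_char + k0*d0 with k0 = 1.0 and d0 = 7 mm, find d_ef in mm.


d_char = 0.91 * 60 = 54.6 mm
d_ef = 54.6 + 1.0*7 = 61.6 mm

61.6 mm


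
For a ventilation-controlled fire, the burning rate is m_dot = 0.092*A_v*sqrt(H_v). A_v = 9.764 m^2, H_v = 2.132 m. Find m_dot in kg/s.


sqrt(H_v) = 1.4601
m_dot = 0.092 * 9.764 * 1.4601 = 1.3116 kg/s

1.3116 kg/s


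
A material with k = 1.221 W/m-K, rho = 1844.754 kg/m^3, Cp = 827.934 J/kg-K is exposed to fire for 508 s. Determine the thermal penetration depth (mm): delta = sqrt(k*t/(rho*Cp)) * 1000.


alpha = 1.221 / (1844.754 * 827.934) = 7.9943e-07 m^2/s
alpha * t = 0.00040611
delta = sqrt(0.00040611) * 1000 = 20.152 mm

20.152 mm


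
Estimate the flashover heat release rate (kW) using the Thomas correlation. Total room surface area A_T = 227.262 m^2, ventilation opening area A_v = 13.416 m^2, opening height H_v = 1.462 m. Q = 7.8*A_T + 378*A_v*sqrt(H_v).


7.8*A_T = 1772.6
sqrt(H_v) = 1.2091
378*A_v*sqrt(H_v) = 6131.8
Q = 1772.6 + 6131.8 = 7904.5 kW

7904.5 kW


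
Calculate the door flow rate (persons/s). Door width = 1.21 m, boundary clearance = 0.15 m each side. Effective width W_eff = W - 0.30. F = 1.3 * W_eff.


W_eff = 1.21 - 0.30 = 0.91 m
F = 1.3 * 0.91 = 1.183 persons/s

1.183 persons/s


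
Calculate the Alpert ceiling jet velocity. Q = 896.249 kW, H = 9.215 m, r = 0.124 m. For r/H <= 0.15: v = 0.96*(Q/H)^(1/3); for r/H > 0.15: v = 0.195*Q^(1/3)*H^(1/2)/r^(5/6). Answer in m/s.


r/H = 0.124 / 9.215 = 0.013456
r/H <= 0.15, so v = 0.96*(Q/H)^(1/3)
Q/H = 97.260
(Q/H)^(1/3) = 4.5988
v = 0.96 * 4.5988 = 4.4148 m/s

4.4148 m/s


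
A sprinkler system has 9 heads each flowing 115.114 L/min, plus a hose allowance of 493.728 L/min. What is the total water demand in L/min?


Sprinkler demand = 9 * 115.114 = 1036.026 L/min
Total = 1036.026 + 493.728 = 1529.754 L/min

1529.754 L/min


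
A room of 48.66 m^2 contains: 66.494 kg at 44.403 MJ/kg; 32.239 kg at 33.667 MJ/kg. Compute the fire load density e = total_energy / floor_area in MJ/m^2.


Total energy = 66.494*44.403 + 32.239*33.667
= 2952.533 + 1085.390
= 4037.923 MJ
e = 4037.923 / 48.66 = 82.982 MJ/m^2

82.982 MJ/m^2


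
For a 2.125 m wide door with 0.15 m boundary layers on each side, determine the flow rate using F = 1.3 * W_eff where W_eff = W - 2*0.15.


W_eff = 2.125 - 0.30 = 1.825 m
F = 1.3 * 1.825 = 2.3725 persons/s

2.3725 persons/s


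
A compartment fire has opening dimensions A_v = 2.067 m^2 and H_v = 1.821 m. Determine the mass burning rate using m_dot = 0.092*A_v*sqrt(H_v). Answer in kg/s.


sqrt(H_v) = 1.3494
m_dot = 0.092 * 2.067 * 1.3494 = 0.25662 kg/s

0.25662 kg/s


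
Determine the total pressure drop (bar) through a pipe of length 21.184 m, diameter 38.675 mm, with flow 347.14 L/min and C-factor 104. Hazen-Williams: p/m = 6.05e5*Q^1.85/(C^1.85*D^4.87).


Q^1.85 = 50111
C^1.85 = 5389.0
D^4.87 = 5.3800e+07
p/m = 0.10457 bar/m
p_total = 0.10457 * 21.184 = 2.2151 bar

2.2151 bar


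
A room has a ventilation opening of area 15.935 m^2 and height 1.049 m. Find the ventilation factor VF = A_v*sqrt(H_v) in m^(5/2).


sqrt(H_v) = 1.0242
VF = 15.935 * 1.0242 = 16.321 m^(5/2)

16.321 m^(5/2)


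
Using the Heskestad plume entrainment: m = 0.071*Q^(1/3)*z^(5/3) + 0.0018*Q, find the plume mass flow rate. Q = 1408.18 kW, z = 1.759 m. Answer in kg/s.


Q^(1/3) = 11.209
z^(5/3) = 2.5632
First term = 0.071 * 11.209 * 2.5632 = 2.0398
Second term = 0.0018 * 1408.18 = 2.5347
m = 4.5745 kg/s

4.5745 kg/s


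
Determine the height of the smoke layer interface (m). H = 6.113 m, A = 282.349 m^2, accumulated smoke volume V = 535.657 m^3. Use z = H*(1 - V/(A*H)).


V/(A*H) = 0.31035
1 - 0.31035 = 0.68965
z = 6.113 * 0.68965 = 4.2159 m

4.2159 m


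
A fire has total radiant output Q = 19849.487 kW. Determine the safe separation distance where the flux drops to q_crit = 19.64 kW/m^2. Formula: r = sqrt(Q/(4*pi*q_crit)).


4*pi*q_crit = 246.80
Q/(4*pi*q_crit) = 80.426
r = sqrt(80.426) = 8.9681 m

8.9681 m


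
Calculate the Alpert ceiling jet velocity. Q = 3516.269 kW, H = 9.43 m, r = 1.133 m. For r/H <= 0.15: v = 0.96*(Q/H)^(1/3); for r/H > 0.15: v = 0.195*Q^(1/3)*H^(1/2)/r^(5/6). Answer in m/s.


r/H = 1.133 / 9.43 = 0.12015
r/H <= 0.15, so v = 0.96*(Q/H)^(1/3)
Q/H = 372.88
(Q/H)^(1/3) = 7.1976
v = 0.96 * 7.1976 = 6.9097 m/s

6.9097 m/s


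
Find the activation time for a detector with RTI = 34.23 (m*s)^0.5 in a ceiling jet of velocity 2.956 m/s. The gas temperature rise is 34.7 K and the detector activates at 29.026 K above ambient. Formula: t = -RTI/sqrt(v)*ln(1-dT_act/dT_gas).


dT_act/dT_gas = 0.83648
ln(1 - 0.83648) = -1.8108
t = -34.23 / sqrt(2.956) * -1.8108 = 36.053 s

36.053 s


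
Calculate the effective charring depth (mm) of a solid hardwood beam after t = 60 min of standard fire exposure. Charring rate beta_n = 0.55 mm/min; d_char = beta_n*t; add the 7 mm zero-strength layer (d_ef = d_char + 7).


d_char = 0.55 * 60 = 33 mm
d_ef = 33 + 1.0*7 = 40 mm

40 mm


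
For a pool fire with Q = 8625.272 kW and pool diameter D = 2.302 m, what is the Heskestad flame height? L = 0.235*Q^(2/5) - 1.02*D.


Q^(2/5) = 37.524
0.235 * Q^(2/5) = 8.8181
1.02 * D = 2.3480
L = 6.4701 m

6.4701 m


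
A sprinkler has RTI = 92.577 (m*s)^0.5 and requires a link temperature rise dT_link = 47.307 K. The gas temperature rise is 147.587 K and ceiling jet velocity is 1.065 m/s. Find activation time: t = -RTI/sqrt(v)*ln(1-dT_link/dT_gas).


dT_link/dT_gas = 0.32054
ln(1 - 0.32054) = -0.38645
t = -92.577 / sqrt(1.065) * -0.38645 = 34.668 s

34.668 s


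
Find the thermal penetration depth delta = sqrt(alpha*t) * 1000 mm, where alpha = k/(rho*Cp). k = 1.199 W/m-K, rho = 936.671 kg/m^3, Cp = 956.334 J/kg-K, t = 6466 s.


alpha = 1.199 / (936.671 * 956.334) = 1.3385e-06 m^2/s
alpha * t = 0.0086548
delta = sqrt(0.0086548) * 1000 = 93.031 mm

93.031 mm


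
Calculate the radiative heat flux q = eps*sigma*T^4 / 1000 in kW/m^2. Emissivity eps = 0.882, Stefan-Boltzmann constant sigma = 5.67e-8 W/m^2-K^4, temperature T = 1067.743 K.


T^4 = 1.2998e+12
q = 0.882 * 5.67e-8 * 1.2998e+12 / 1000 = 65.001 kW/m^2

65.001 kW/m^2


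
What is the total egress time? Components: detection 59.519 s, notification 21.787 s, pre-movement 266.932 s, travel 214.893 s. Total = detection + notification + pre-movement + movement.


Total = 59.519 + 21.787 + 266.932 + 214.893 = 563.131 s

563.131 s


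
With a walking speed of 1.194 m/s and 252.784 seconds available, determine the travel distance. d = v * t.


d = 1.194 * 252.784 = 301.82 m

301.82 m


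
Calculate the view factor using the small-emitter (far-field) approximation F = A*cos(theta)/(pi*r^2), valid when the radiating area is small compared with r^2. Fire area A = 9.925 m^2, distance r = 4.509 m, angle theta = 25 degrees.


cos(25 deg) = 0.90631
pi*r^2 = 63.872
F = 9.925 * 0.90631 / 63.872 = 0.14083

0.14083


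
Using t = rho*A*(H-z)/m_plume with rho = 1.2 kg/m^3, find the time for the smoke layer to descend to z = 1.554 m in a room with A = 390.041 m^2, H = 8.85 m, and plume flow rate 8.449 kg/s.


H - z = 7.296 m
t = 1.2 * 390.041 * 7.296 / 8.449 = 404.18 s

404.18 s


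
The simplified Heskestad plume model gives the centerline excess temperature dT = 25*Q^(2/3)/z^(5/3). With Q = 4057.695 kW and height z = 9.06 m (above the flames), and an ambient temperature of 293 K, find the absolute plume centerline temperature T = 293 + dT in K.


Q^(2/3) = 254.40
z^(5/3) = 39.374
dT = 25 * 254.40 / 39.374 = 161.53 K
T = 293 + 161.53 = 454.53 K

454.53 K
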